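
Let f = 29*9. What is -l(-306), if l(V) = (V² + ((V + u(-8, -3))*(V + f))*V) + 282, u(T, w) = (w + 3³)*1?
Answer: 3789222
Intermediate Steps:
f = 261
u(T, w) = 27 + w (u(T, w) = (w + 27)*1 = (27 + w)*1 = 27 + w)
l(V) = 282 + V² + V*(24 + V)*(261 + V) (l(V) = (V² + ((V + (27 - 3))*(V + 261))*V) + 282 = (V² + ((V + 24)*(261 + V))*V) + 282 = (V² + ((24 + V)*(261 + V))*V) + 282 = (V² + V*(24 + V)*(261 + V)) + 282 = 282 + V² + V*(24 + V)*(261 + V))
-l(-306) = -(282 + (-306)³ + 286*(-306)² + 6264*(-306)) = -(282 - 28652616 + 286*93636 - 1916784) = -(282 - 28652616 + 26779896 - 1916784) = -1*(-3789222) = 3789222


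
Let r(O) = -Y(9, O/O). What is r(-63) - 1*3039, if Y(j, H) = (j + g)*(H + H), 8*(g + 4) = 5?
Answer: -12201/4 ≈ -3050.3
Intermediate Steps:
g = -27/8 (g = -4 + (⅛)*5 = -4 + 5/8 = -27/8 ≈ -3.3750)
Y(j, H) = 2*H*(-27/8 + j) (Y(j, H) = (j - 27/8)*(H + H) = (-27/8 + j)*(2*H) = 2*H*(-27/8 + j))
r(O) = -45/4 (r(O) = -O/O*(-27 + 8*9)/4 = -(-27 + 72)/4 = -45/4)
r(-63) - 1*3039 = -45/4 - 1*3039 = -45/4 - 3039 = -12201/4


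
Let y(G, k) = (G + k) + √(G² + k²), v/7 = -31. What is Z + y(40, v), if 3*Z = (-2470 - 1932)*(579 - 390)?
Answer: -277503 + √48689 ≈ -2.7728e+5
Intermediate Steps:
Z = -277326 (Z = ((-2470 - 1932)*(579 - 390))/3 = (-4402*189)/3 = (⅓)*(-831978) = -277326)
v = -217 (v = 7*(-31) = -217)
y(G, k) = G + k + √(G² + k²)
Z + y(40, v) = -277326 + (40 - 217 + √(40² + (-217)²)) = -277326 + (40 - 217 + √(1600 + 47089)) = -277326 + (40 - 217 + √48689) = -277326 + (-177 + √48689) = -277503 + √48689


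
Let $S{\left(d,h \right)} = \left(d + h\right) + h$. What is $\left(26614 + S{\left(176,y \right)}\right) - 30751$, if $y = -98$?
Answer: $-4157$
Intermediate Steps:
$S{\left(d,h \right)} = d + 2 h$
$\left(26614 + S{\left(176,y \right)}\right) - 30751 = \left(26614 + \left(176 + 2 \left(-98\right)\right)\right) - 30751 = \left(26614 + \left(176 - 196\right)\right) - 30751 = \left(26614 - 20\right) - 30751 = 26594 - 30751 = -4157$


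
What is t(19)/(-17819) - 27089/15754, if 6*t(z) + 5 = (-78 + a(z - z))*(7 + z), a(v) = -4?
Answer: -715631762/421080789 ≈ -1.6995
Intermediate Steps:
t(z) = -193/2 - 41*z/3 (t(z) = -⅚ + ((-78 - 4)*(7 + z))/6 = -⅚ + (-82*(7 + z))/6 = -⅚ + (-574 - 82*z)/6 = -⅚ + (-287/3 - 41*z/3) = -193/2 - 41*z/3)
t(19)/(-17819) - 27089/15754 = (-193/2 - 41/3*19)/(-17819) - 27089/15754 = (-193/2 - 779/3)*(-1/17819) - 27089*1/15754 = -2137/6*(-1/17819) - 27089/15754 = 2137/106914 - 27089/15754 = -715631762/421080789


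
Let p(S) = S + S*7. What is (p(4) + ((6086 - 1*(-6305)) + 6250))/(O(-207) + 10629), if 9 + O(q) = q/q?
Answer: 18673/10621 ≈ 1.7581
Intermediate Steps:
O(q) = -8 (O(q) = -9 + q/q = -9 + 1 = -8)
p(S) = 8*S (p(S) = S + 7*S = 8*S)
(p(4) + ((6086 - 1*(-6305)) + 6250))/(O(-207) + 10629) = (8*4 + ((6086 - 1*(-6305)) + 6250))/(-8 + 10629) = (32 + ((6086 + 6305) + 6250))/10621 = (32 + (12391 + 6250))*(1/10621) = (32 + 18641)*(1/10621) = 18673*(1/10621) = 18673/10621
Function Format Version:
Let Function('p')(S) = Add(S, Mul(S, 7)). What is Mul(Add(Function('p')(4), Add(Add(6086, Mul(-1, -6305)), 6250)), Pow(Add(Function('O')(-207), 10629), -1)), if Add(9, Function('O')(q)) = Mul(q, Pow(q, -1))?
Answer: Rational(18673, 10621) ≈ 1.7581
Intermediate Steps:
Function('O')(q) = -8 (Function('O')(q) = Add(-9, Mul(q, Pow(q, -1))) = Add(-9, 1) = -8)
Function('p')(S) = Mul(8, S) (Function('p')(S) = Add(S, Mul(7, S)) = Mul(8, S))
Mul(Add(Function('p')(4), Add(Add(6086, Mul(-1, -6305)), 6250)), Pow(Add(Function('O')(-207), 10629), -1)) = Mul(Add(Mul(8, 4), Add(Add(6086, Mul(-1, -6305)), 6250)), Pow(Add(-8, 10629), -1)) = Mul(Add(32, Add(Add(6086, 6305), 6250)), Pow(10621, -1)) = Mul(Add(32, Add(12391, 6250)), Rational(1, 10621)) = Mul(Add(32, 18641), Rational(1, 10621)) = Mul(18673, Rational(1, 10621)) = Rational(18673, 10621)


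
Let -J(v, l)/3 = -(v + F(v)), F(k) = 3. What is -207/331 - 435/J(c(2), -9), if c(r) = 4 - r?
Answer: -9806/331 ≈ -29.625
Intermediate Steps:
J(v, l) = 9 + 3*v (J(v, l) = -(-3)*(v + 3) = -(-3)*(3 + v) = -3*(-3 - v) = 9 + 3*v)
-207/331 - 435/J(c(2), -9) = -207/331 - 435/(9 + 3*(4 - 1*2)) = -207*1/331 - 435/(9 + 3*(4 - 2)) = -207/331 - 435/(9 + 3*2) = -207/331 - 435/(9 + 6) = -207/331 - 435/15 = -207/331 - 435*1/15 = -207/331 - 29 = -9806/331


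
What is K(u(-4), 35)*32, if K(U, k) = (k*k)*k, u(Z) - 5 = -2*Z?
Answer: 1372000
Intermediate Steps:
u(Z) = 5 - 2*Z
K(U, k) = k³ (K(U, k) = k²*k = k³)
K(u(-4), 35)*32 = 35³*32 = 42875*32 = 1372000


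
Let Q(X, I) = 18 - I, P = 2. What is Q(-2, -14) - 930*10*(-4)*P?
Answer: 74432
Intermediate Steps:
Q(-2, -14) - 930*10*(-4)*P = (18 - 1*(-14)) - 930*10*(-4)*2 = (18 + 14) - (-37200)*2 = 32 - 930*(-80) = 32 + 74400 = 74432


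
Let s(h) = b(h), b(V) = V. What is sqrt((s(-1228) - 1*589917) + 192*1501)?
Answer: I*sqrt(302953) ≈ 550.41*I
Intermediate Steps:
s(h) = h
sqrt((s(-1228) - 1*589917) + 192*1501) = sqrt((-1228 - 1*589917) + 192*1501) = sqrt((-1228 - 589917) + 288192) = sqrt(-591145 + 288192) = sqrt(-302953) = I*sqrt(302953)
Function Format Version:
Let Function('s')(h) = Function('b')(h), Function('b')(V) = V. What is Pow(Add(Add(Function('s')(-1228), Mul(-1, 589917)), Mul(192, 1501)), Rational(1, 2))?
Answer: Mul(I, Pow(302953, Rational(1, 2))) ≈ Mul(550.41, I)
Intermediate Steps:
Function('s')(h) = h
Pow(Add(Add(Function('s')(-1228), Mul(-1, 589917)), Mul(192, 1501)), Rational(1, 2)) = Pow(Add(Add(-1228, Mul(-1, 589917)), Mul(192, 1501)), Rational(1, 2)) = Pow(Add(Add(-1228, -589917), 288192), Rational(1, 2)) = Pow(Add(-591145, 288192), Rational(1, 2)) = Pow(-302953, Rational(1, 2)) = Mul(I, Pow(302953, Rational(1, 2)))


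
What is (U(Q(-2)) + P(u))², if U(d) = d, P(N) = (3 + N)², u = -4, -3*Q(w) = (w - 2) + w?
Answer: 9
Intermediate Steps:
Q(w) = ⅔ - 2*w/3 (Q(w) = -((w - 2) + w)/3 = -((-2 + w) + w)/3 = -(-2 + 2*w)/3 = ⅔ - 2*w/3)
(U(Q(-2)) + P(u))² = ((⅔ - ⅔*(-2)) + (3 - 4)²)² = ((⅔ + 4/3) + (-1)²)² = (2 + 1)² = 3² = 9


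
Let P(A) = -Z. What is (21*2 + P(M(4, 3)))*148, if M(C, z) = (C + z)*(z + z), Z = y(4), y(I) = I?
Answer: 5624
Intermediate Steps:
Z = 4
M(C, z) = 2*z*(C + z) (M(C, z) = (C + z)*(2*z) = 2*z*(C + z))
P(A) = -4 (P(A) = -1*4 = -4)
(21*2 + P(M(4, 3)))*148 = (21*2 - 4)*148 = (42 - 4)*148 = 38*148 = 5624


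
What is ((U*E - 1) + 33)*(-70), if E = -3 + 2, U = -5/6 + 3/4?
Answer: -13475/6 ≈ -2245.8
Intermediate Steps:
U = -1/12 (U = -5*1/6 + 3*(1/4) = -5/6 + 3/4 = -1/12 ≈ -0.083333)
E = -1
((U*E - 1) + 33)*(-70) = ((-1/12*(-1) - 1) + 33)*(-70) = ((1/12 - 1) + 33)*(-70) = (-11/12 + 33)*(-70) = (385/12)*(-70) = -13475/6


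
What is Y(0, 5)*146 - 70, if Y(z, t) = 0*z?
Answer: -70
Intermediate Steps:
Y(z, t) = 0
Y(0, 5)*146 - 70 = 0*146 - 70 = 0 - 70 = -70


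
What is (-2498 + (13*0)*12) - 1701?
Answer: -4199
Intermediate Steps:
(-2498 + (13*0)*12) - 1701 = (-2498 + 0*12) - 1701 = (-2498 + 0) - 1701 = -2498 - 1701 = -4199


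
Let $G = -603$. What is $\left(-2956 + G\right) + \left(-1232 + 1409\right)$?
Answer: $-3382$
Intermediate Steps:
$\left(-2956 + G\right) + \left(-1232 + 1409\right) = \left(-2956 - 603\right) + \left(-1232 + 1409\right) = -3559 + 177 = -3382$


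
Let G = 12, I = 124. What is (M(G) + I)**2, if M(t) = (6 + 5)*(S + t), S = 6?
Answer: 103684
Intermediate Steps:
M(t) = 66 + 11*t (M(t) = (6 + 5)*(6 + t) = 11*(6 + t) = 66 + 11*t)
(M(G) + I)**2 = ((66 + 11*12) + 124)**2 = ((66 + 132) + 124)**2 = (198 + 124)**2 = 322**2 = 103684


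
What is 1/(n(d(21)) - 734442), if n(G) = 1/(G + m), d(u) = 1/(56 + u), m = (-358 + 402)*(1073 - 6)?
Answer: -3614997/2655005626597 ≈ -1.3616e-6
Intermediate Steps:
m = 46948 (m = 44*1067 = 46948)
n(G) = 1/(46948 + G) (n(G) = 1/(G + 46948) = 1/(46948 + G))
1/(n(d(21)) - 734442) = 1/(1/(46948 + 1/(56 + 21)) - 734442) = 1/(1/(46948 + 1/77) - 734442) = 1/(1/(3614997/77) - 734442) = 1/(77/3614997 - 734442) = 1/(-2655005626597/3614997) = -3614997/2655005626597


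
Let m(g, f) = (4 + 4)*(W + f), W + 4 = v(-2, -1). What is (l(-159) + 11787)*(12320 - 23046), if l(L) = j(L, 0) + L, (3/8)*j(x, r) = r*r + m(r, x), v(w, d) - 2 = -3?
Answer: -261585688/3 ≈ -8.7195e+7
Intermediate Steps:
v(w, d) = -1 (v(w, d) = 2 - 3 = -1)
W = -5 (W = -4 - 1 = -5)
m(g, f) = -40 + 8*f (m(g, f) = (4 + 4)*(-5 + f) = 8*(-5 + f) = -40 + 8*f)
j(x, r) = -320/3 + 8*r**2/3 + 64*x/3 (j(x, r) = 8*(r*r + (-40 + 8*x))/3 = 8*(r**2 + (-40 + 8*x))/3 = 8*(-40 + r**2 + 8*x)/3 = -320/3 + 8*r**2/3 + 64*x/3)
l(L) = -320/3 + 67*L/3 (l(L) = (-320/3 + (8/3)*0**2 + 64*L/3) + L = (-320/3 + (8/3)*0 + 64*L/3) + L = (-320/3 + 0 + 64*L/3) + L = (-320/3 + 64*L/3) + L = -320/3 + 67*L/3)
(l(-159) + 11787)*(12320 - 23046) = ((-320/3 + (67/3)*(-159)) + 11787)*(12320 - 23046) = ((-320/3 - 3551) + 11787)*(-10726) = (-10973/3 + 11787)*(-10726) = (24388/3)*(-10726) = -261585688/3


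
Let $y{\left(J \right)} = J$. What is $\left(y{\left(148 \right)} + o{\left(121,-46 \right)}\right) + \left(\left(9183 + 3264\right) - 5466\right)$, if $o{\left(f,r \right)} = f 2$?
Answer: $7371$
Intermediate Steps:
$o{\left(f,r \right)} = 2 f$
$\left(y{\left(148 \right)} + o{\left(121,-46 \right)}\right) + \left(\left(9183 + 3264\right) - 5466\right) = \left(148 + 2 \cdot 121\right) + \left(\left(9183 + 3264\right) - 5466\right) = \left(148 + 242\right) + \left(12447 - 5466\right) = 390 + 6981 = 7371$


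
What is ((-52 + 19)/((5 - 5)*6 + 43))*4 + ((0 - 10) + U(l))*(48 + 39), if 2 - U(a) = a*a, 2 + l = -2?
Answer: -89916/43 ≈ -2091.1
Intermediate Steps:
l = -4 (l = -2 - 2 = -4)
U(a) = 2 - a² (U(a) = 2 - a*a = 2 - a²)
((-52 + 19)/((5 - 5)*6 + 43))*4 + ((0 - 10) + U(l))*(48 + 39) = ((-52 + 19)/((5 - 5)*6 + 43))*4 + ((0 - 10) + (2 - 1*(-4)²))*(48 + 39) = -33/(0*6 + 43)*4 + (-10 + (2 - 1*16))*87 = -33/(0 + 43)*4 + (-10 + (2 - 16))*87 = -33/43*4 + (-10 - 14)*87 = -33*1/43*4 - 24*87 = -33/43*4 - 2088 = -132/43 - 2088 = -89916/43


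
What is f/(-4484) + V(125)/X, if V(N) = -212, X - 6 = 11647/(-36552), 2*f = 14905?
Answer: -72588494057/1862339720 ≈ -38.977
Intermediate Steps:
f = 14905/2 (f = (½)*14905 = 14905/2 ≈ 7452.5)
X = 207665/36552 (X = 6 + 11647/(-36552) = 6 + 11647*(-1/36552) = 6 - 11647/36552 = 207665/36552 ≈ 5.6814)
f/(-4484) + V(125)/X = (14905/2)/(-4484) - 212/207665/36552 = (14905/2)*(-1/4484) - 212*36552/207665 = -14905/8968 - 7749024/207665 = -72588494057/1862339720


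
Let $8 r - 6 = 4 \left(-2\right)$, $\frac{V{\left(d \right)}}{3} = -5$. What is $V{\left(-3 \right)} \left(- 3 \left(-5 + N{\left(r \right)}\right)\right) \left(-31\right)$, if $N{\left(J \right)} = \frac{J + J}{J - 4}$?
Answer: $\frac{115785}{17} \approx 6810.9$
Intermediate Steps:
$V{\left(d \right)} = -15$ ($V{\left(d \right)} = 3 \left(-5\right) = -15$)
$r = - \frac{1}{4}$ ($r = \frac{3}{4} + \frac{4 \left(-2\right)}{8} = \frac{3}{4} + \frac{1}{8} \left(-8\right) = \frac{3}{4} - 1 = - \frac{1}{4} \approx -0.25$)
$N{\left(J \right)} = \frac{2 J}{-4 + J}$
$V{\left(-3 \right)} \left(- 3 \left(-5 + N{\left(r \right)}\right)\right) \left(-31\right) = - 15 \left(- 3 \left(-5 + 2 \left(- \frac{1}{4}\right) \frac{1}{-4 - \frac{1}{4}}\right)\right) \left(-31\right) = - 15 \left(- 3 \left(-5 + 2 \left(- \frac{1}{4}\right) \frac{1}{- \frac{17}{4}}\right)\right) \left(-31\right) = - 15 \left(- 3 \left(-5 + 2 \left(- \frac{1}{4}\right) \left(- \frac{4}{17}\right)\right)\right) \left(-31\right) = - 15 \left(- 3 \left(-5 + \frac{2}{17}\right)\right) \left(-31\right) = - 15 \left(\left(-3\right) \left(- \frac{83}{17}\right)\right) \left(-31\right) = \left(-15\right) \frac{249}{17} \left(-31\right) = \left(- \frac{3735}{17}\right) \left(-31\right) = \frac{115785}{17}$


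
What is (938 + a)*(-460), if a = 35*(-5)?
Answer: -350980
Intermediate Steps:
a = -175
(938 + a)*(-460) = (938 - 175)*(-460) = 763*(-460) = -350980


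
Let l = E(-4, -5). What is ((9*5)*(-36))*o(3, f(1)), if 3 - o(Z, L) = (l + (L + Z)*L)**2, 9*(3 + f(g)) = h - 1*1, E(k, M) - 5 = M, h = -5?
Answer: 4820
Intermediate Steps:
E(k, M) = 5 + M
l = 0 (l = 5 - 5 = 0)
f(g) = -11/3 (f(g) = -3 + (-5 - 1*1)/9 = -3 + (-5 - 1)/9 = -3 + (1/9)*(-6) = -3 - 2/3 = -11/3)
o(Z, L) = 3 - L**2*(L + Z)**2 (o(Z, L) = 3 - (0 + (L + Z)*L)**2 = 3 - (0 + L*(L + Z))**2 = 3 - (L*(L + Z))**2 = 3 - L**2*(L + Z)**2)
((9*5)*(-36))*o(3, f(1)) = ((9*5)*(-36))*(3 - (-11/3)**2*(-11/3 + 3)**2) = (45*(-36))*(3 - 1*121/9*(-2/3)**2) = -1620*(3 - 1*121/9*4/9) = -1620*(3 - 484/81) = -1620*(-241/81) = 4820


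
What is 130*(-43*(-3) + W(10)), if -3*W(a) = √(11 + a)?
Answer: 16770 - 130*√21/3 ≈ 16571.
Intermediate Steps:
W(a) = -√(11 + a)/3
130*(-43*(-3) + W(10)) = 130*(-43*(-3) - √(11 + 10)/3) = 130*(129 - √21/3) = 16770 - 130*√21/3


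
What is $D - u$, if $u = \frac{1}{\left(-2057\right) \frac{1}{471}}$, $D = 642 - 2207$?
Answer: $- \frac{3218734}{2057} \approx -1564.8$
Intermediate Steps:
$D = -1565$ ($D = 642 - 2207 = -1565$)
$u = - \frac{471}{2057}$ ($u = \frac{1}{\left(-2057\right) \frac{1}{471}} = \frac{1}{- \frac{2057}{471}} = - \frac{471}{2057} \approx -0.22897$)
$D - u = -1565 - - \frac{471}{2057} = -1565 + \frac{471}{2057} = - \frac{3218734}{2057}$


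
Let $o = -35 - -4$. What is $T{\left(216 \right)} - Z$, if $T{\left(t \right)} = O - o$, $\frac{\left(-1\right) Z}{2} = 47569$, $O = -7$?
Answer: $95162$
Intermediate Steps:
$Z = -95138$ ($Z = \left(-2\right) 47569 = -95138$)
$o = -31$ ($o = -35 + 4 = -31$)
$T{\left(t \right)} = 24$ ($T{\left(t \right)} = -7 - -31 = -7 + 31 = 24$)
$T{\left(216 \right)} - Z = 24 - -95138 = 24 + 95138 = 95162$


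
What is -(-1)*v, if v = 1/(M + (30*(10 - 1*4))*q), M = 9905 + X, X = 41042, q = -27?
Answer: 1/46087 ≈ 2.1698e-5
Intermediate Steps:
M = 50947 (M = 9905 + 41042 = 50947)
v = 1/46087 (v = 1/(50947 + (30*(10 - 1*4))*(-27)) = 1/(50947 + (30*(10 - 4))*(-27)) = 1/(50947 + (30*6)*(-27)) = 1/(50947 + 180*(-27)) = 1/(50947 - 4860) = 1/46087 ≈ 2.1698e-5)
-(-1)*v = -(-1)/46087 = -1*(-1/46087) = 1/46087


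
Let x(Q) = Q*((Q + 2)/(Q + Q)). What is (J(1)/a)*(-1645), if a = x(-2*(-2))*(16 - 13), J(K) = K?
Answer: -1645/9 ≈ -182.78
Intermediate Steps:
x(Q) = 1 + Q/2 (x(Q) = Q*((2 + Q)/((2*Q))) = Q*((2 + Q)*(1/(2*Q))) = Q*((2 + Q)/(2*Q)) = 1 + Q/2)
a = 9 (a = (1 + (-2*(-2))/2)*(16 - 13) = (1 + (1/2)*4)*3 = (1 + 2)*3 = 3*3 = 9)
(J(1)/a)*(-1645) = (1/9)*(-1645) = -1645/9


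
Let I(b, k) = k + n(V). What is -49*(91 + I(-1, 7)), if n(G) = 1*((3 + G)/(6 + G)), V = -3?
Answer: -4802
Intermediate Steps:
n(G) = (3 + G)/(6 + G) (n(G) = 1*((3 + G)/(6 + G)) = (3 + G)/(6 + G))
I(b, k) = k (I(b, k) = k + (3 - 3)/(6 - 3) = k + 0/3 = k + (⅓)*0 = k + 0 = k)
-49*(91 + I(-1, 7)) = -49*(91 + 7) = -49*98 = -4802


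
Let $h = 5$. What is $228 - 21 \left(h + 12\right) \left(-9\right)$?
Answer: $3441$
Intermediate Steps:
$228 - 21 \left(h + 12\right) \left(-9\right) = 228 - 21 \left(5 + 12\right) \left(-9\right) = 228 - 21 \cdot 17 \left(-9\right) = 228 - -3213 = 228 + 3213 = 3441$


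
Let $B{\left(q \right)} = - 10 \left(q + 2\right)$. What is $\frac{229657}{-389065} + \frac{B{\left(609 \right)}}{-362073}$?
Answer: $- \frac{80775411811}{140869931745} \approx -0.5734$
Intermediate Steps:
$B{\left(q \right)} = -20 - 10 q$ ($B{\left(q \right)} = - 10 \left(2 + q\right) = -20 - 10 q$)
$\frac{229657}{-389065} + \frac{B{\left(609 \right)}}{-362073} = \frac{229657}{-389065} + \frac{-20 - 6090}{-362073} = 229657 \left(- \frac{1}{389065}\right) + \left(-20 - 6090\right) \left(- \frac{1}{362073}\right) = - \frac{229657}{389065} - - \frac{6110}{362073} = - \frac{229657}{389065} + \frac{6110}{362073} = - \frac{80775411811}{140869931745}$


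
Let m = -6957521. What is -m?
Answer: 6957521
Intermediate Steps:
-m = -1*(-6957521) = 6957521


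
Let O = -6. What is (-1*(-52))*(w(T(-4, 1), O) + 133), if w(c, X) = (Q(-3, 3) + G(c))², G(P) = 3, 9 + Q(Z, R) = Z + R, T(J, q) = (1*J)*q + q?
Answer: 8788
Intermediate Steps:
T(J, q) = q + J*q (T(J, q) = J*q + q = q + J*q)
Q(Z, R) = -9 + R + Z (Q(Z, R) = -9 + (Z + R) = -9 + (R + Z) = -9 + R + Z)
w(c, X) = 36 (w(c, X) = ((-9 + 3 - 3) + 3)² = (-9 + 3)² = (-6)² = 36)
(-1*(-52))*(w(T(-4, 1), O) + 133) = (-1*(-52))*(36 + 133) = 52*169 = 8788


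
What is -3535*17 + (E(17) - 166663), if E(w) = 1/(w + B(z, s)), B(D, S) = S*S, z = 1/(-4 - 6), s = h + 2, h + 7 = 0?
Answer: -9523835/42 ≈ -2.2676e+5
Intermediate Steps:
h = -7 (h = -7 + 0 = -7)
s = -5 (s = -7 + 2 = -5)
z = -1/10 (z = 1/(-10) = -1/10 ≈ -0.10000)
B(D, S) = S**2
E(w) = 1/(25 + w) (E(w) = 1/(w + (-5)**2) = 1/(w + 25) = 1/(25 + w))
-3535*17 + (E(17) - 166663) = -3535*17 + (1/(25 + 17) - 166663) = -60095 + (1/42 - 166663) = -60095 - 6999845/42 = -9523835/42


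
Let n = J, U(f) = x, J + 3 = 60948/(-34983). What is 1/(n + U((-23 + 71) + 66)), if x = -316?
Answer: -3887/1246725 ≈ -0.0031178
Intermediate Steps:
J = -18433/3887 (J = -3 + 60948/(-34983) = -3 + 60948*(-1/34983) = -3 - 6772/3887 = -18433/3887 ≈ -4.7422)
U(f) = -316
n = -18433/3887 ≈ -4.7422
1/(n + U((-23 + 71) + 66)) = 1/(-18433/3887 - 316) = 1/(-1246725/3887) = -3887/1246725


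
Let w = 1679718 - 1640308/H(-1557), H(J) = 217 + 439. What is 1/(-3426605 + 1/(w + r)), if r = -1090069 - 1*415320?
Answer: -28179879/96561314280631 ≈ -2.9183e-7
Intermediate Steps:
H(J) = 656
w = 275063675/164 (w = 1679718 - 1640308/656 = 1679718 - 1*410077/164 = 1679718 - 410077/164 = 275063675/164 ≈ 1.6772e+6)
r = -1505389 (r = -1090069 - 415320 = -1505389)
1/(-3426605 + 1/(w + r)) = 1/(-3426605 + 1/(275063675/164 - 1505389)) = 1/(-3426605 + 1/(28179879/164)) = 1/(-3426605 + 164/28179879) = 1/(-96561314280631/28179879) = -28179879/96561314280631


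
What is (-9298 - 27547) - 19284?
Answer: -56129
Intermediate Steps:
(-9298 - 27547) - 19284 = -36845 - 19284 = -56129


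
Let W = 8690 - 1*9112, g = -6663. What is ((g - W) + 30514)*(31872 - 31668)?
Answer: 4951692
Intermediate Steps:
W = -422 (W = 8690 - 9112 = -422)
((g - W) + 30514)*(31872 - 31668) = ((-6663 - 1*(-422)) + 30514)*(31872 - 31668) = ((-6663 + 422) + 30514)*204 = (-6241 + 30514)*204 = 24273*204 = 4951692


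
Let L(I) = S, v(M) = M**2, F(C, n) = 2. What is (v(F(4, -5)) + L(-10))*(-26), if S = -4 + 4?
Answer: -104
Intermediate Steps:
S = 0
L(I) = 0
(v(F(4, -5)) + L(-10))*(-26) = (2**2 + 0)*(-26) = (4 + 0)*(-26) = 4*(-26) = -104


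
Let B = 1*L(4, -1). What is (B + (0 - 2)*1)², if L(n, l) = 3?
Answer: 1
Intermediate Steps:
B = 3 (B = 1*3 = 3)
(B + (0 - 2)*1)² = (3 + (0 - 2)*1)² = (3 - 2*1)² = (3 - 2)² = 1² = 1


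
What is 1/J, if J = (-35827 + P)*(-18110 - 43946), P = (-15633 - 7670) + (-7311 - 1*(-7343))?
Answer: 1/3667385488 ≈ 2.7267e-10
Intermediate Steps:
P = -23271 (P = -23303 + (-7311 + 7343) = -23303 + 32 = -23271)
J = 3667385488 (J = (-35827 - 23271)*(-18110 - 43946) = -59098*(-62056) = 3667385488)
1/J = 1/3667385488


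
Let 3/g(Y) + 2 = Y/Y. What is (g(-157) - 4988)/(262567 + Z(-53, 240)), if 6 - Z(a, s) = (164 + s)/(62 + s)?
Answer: -753641/39648321 ≈ -0.019008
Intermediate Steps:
g(Y) = -3 (g(Y) = 3/(-2 + Y/Y) = 3/(-2 + 1) = 3/(-1) = 3*(-1) = -3)
Z(a, s) = 6 - (164 + s)/(62 + s)
(g(-157) - 4988)/(262567 + Z(-53, 240)) = (-3 - 4988)/(262567 + (208 + 5*240)/(62 + 240)) = -4991/(262567 + (208 + 1200)/302) = -4991/(262567 + (1/302)*1408) = -4991/(262567 + 704/151) = -4991/39648321/151 = -4991*151/39648321 = -753641/39648321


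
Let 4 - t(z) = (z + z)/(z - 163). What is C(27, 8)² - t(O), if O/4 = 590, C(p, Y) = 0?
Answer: -4068/2197 ≈ -1.8516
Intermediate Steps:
O = 2360 (O = 4*590 = 2360)
t(z) = 4 - 2*z/(-163 + z) (t(z) = 4 - (z + z)/(z - 163) = 4 - 2*z/(-163 + z))
C(27, 8)² - t(O) = 0² - 2*(-326 + 2360)/(-163 + 2360) = 0 - 2*2034/2197 = 0 - 1*4068/2197 = 0 - 4068/2197 = -4068/2197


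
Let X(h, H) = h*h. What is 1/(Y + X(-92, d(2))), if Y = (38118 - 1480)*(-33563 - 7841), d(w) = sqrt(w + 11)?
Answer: -1/1516951288 ≈ -6.5922e-10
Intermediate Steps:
d(w) = sqrt(11 + w)
X(h, H) = h**2
Y = -1516959752 (Y = 36638*(-41404) = -1516959752)
1/(Y + X(-92, d(2))) = 1/(-1516959752 + (-92)**2) = 1/(-1516959752 + 8464) = 1/(-1516951288) = -1/1516951288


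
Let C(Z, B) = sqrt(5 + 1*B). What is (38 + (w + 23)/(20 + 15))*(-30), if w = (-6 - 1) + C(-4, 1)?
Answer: -8076/7 - 6*sqrt(6)/7 ≈ -1155.8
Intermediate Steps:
C(Z, B) = sqrt(5 + B)
w = -7 + sqrt(6) (w = (-6 - 1) + sqrt(5 + 1) = -7 + sqrt(6) ≈ -4.5505)
(38 + (w + 23)/(20 + 15))*(-30) = (38 + ((-7 + sqrt(6)) + 23)/(20 + 15))*(-30) = (38 + (16 + sqrt(6))/35)*(-30) = (38 + (16 + sqrt(6))*(1/35))*(-30) = (38 + (16/35 + sqrt(6)/35))*(-30) = (1346/35 + sqrt(6)/35)*(-30) = -8076/7 - 6*sqrt(6)/7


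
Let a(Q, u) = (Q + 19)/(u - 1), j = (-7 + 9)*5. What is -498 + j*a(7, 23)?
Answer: -5348/11 ≈ -486.18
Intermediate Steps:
j = 10 (j = 2*5 = 10)
a(Q, u) = (19 + Q)/(-1 + u)
-498 + j*a(7, 23) = -498 + 10*((19 + 7)/(-1 + 23)) = -498 + 10*(26/22) = -498 + 10*((1/22)*26) = -498 + 10*(13/11) = -498 + 130/11 = -5348/11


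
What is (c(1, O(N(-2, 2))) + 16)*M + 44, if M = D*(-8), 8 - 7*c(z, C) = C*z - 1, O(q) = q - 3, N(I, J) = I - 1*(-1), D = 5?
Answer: -4692/7 ≈ -670.29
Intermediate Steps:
N(I, J) = 1 + I (N(I, J) = I + 1 = 1 + I)
O(q) = -3 + q
c(z, C) = 9/7 - C*z/7 (c(z, C) = 8/7 - (C*z - 1)/7 = 8/7 - (-1 + C*z)/7 = 8/7 + (⅐ - C*z/7) = 9/7 - C*z/7)
M = -40 (M = 5*(-8) = -40)
(c(1, O(N(-2, 2))) + 16)*M + 44 = ((9/7 - ⅐*(-3 + (1 - 2))*1) + 16)*(-40) + 44 = ((9/7 - ⅐*(-3 - 1)*1) + 16)*(-40) + 44 = ((9/7 - ⅐*(-4)*1) + 16)*(-40) + 44 = ((9/7 + 4/7) + 16)*(-40) + 44 = (13/7 + 16)*(-40) + 44 = (125/7)*(-40) + 44 = -5000/7 + 44 = -4692/7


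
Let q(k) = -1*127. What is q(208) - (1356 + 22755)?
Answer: -24238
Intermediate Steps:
q(k) = -127
q(208) - (1356 + 22755) = -127 - (1356 + 22755) = -127 - 1*24111 = -127 - 24111 = -24238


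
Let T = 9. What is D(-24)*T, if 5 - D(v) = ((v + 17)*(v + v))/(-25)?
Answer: 4149/25 ≈ 165.96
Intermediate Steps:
D(v) = 5 + 2*v*(17 + v)/25 (D(v) = 5 - (v + 17)*(v + v)/(-25) = 5 - (17 + v)*(2*v)*(-1)/25 = 5 - 2*v*(17 + v)*(-1)/25 = 5 - (-2)*v*(17 + v)/25 = 5 + 2*v*(17 + v)/25)
D(-24)*T = (5 + (2/25)*(-24)² + (34/25)*(-24))*9 = (5 + (2/25)*576 - 816/25)*9 = (5 + 1152/25 - 816/25)*9 = (461/25)*9 = 4149/25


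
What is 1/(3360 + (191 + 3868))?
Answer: 1/7419 ≈ 0.00013479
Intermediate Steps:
1/(3360 + (191 + 3868)) = 1/(3360 + 4059) = 1/7419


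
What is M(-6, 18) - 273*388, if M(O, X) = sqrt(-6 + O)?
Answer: -105924 + 2*I*sqrt(3) ≈ -1.0592e+5 + 3.4641*I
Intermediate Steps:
M(-6, 18) - 273*388 = sqrt(-6 - 6) - 273*388 = sqrt(-12) - 105924 = 2*I*sqrt(3) - 105924 = -105924 + 2*I*sqrt(3)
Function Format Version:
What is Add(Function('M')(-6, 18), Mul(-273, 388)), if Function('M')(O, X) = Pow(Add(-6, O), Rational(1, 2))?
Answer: Add(-105924, Mul(2, I, Pow(3, Rational(1, 2)))) ≈ Add(-1.0592e+5, Mul(3.4641, I))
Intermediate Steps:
Add(Function('M')(-6, 18), Mul(-273, 388)) = Add(Pow(Add(-6, -6), Rational(1, 2)), Mul(-273, 388)) = Add(Pow(-12, Rational(1, 2)), -105924) = Add(Mul(2, I, Pow(3, Rational(1, 2))), -105924) = Add(-105924, Mul(2, I, Pow(3, Rational(1, 2))))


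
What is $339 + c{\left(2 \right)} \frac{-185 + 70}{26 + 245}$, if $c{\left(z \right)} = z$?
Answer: $\frac{91639}{271} \approx 338.15$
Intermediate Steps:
$339 + c{\left(2 \right)} \frac{-185 + 70}{26 + 245} = 339 + 2 \frac{-185 + 70}{26 + 245} = 339 + 2 \left(- \frac{115}{271}\right) = 339 - \frac{230}{271} = \frac{91639}{271}$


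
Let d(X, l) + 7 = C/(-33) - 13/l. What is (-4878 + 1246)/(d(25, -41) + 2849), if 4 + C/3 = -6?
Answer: -1638032/1282295 ≈ -1.2774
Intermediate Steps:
C = -30 (C = -12 + 3*(-6) = -12 - 18 = -30)
d(X, l) = -67/11 - 13/l (d(X, l) = -7 + (-30/(-33) - 13/l) = -7 + (-30*(-1/33) - 13/l) = -7 + (10/11 - 13/l) = -67/11 - 13/l)
(-4878 + 1246)/(d(25, -41) + 2849) = (-4878 + 1246)/((-67/11 - 13/(-41)) + 2849) = -3632/((-67/11 - 13*(-1/41)) + 2849) = -3632/((-67/11 + 13/41) + 2849) = -3632/(-2604/451 + 2849) = -3632/1282295/451 = -3632*451/1282295 = -1638032/1282295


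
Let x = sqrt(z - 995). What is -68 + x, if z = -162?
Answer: -68 + I*sqrt(1157) ≈ -68.0 + 34.015*I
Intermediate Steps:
x = I*sqrt(1157) (x = sqrt(-162 - 995) = sqrt(-1157) = I*sqrt(1157) ≈ 34.015*I)
-68 + x = -68 + I*sqrt(1157)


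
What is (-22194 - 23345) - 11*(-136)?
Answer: -44043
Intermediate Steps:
(-22194 - 23345) - 11*(-136) = -45539 + 1496 = -44043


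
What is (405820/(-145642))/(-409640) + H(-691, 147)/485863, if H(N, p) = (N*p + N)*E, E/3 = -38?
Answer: 48235687010501/2010192085132 ≈ 23.996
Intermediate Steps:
E = -114 (E = 3*(-38) = -114)
H(N, p) = -114*N - 114*N*p (H(N, p) = (N*p + N)*(-114) = (N + N*p)*(-114) = -114*N - 114*N*p)
(405820/(-145642))/(-409640) + H(-691, 147)/485863 = (405820/(-145642))/(-409640) - 114*(-691)*(1 + 147)/485863 = (405820*(-1/145642))*(-1/409640) - 114*(-691)*148*(1/485863) = -1970/707*(-1/409640) + 11658552*(1/485863) = 197/28961548 + 11658552/485863 = 48235687010501/2010192085132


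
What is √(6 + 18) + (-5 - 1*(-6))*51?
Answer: 51 + 2*√6 ≈ 55.899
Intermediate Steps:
√(6 + 18) + (-5 - 1*(-6))*51 = √24 + (-5 + 6)*51 = 2*√6 + 1*51 = 2*√6 + 51 = 51 + 2*√6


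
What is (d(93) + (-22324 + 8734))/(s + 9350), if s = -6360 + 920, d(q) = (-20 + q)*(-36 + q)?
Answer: -9429/3910 ≈ -2.4115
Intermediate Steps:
d(q) = (-36 + q)*(-20 + q)
s = -5440
(d(93) + (-22324 + 8734))/(s + 9350) = ((720 + 93² - 56*93) + (-22324 + 8734))/(-5440 + 9350) = ((720 + 8649 - 5208) - 13590)/3910 = (4161 - 13590)*(1/3910) = -9429*1/3910 = -9429/3910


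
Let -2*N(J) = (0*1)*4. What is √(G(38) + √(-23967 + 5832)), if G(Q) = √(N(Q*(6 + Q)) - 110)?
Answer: √I*√(√110 + 3*√2015) ≈ 8.5192 + 8.5192*I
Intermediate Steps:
N(J) = 0 (N(J) = -0*1*4/2 = -0*4 = -½*0 = 0)
G(Q) = I*√110 (G(Q) = √(0 - 110) = √(-110) = I*√110)
√(G(38) + √(-23967 + 5832)) = √(I*√110 + √(-23967 + 5832)) = √(I*√110 + √(-18135)) = √(I*√110 + 3*I*√2015)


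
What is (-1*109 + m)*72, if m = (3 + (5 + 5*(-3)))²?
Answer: -4320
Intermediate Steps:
m = 49 (m = (3 + (5 - 15))² = (3 - 10)² = (-7)² = 49)
(-1*109 + m)*72 = (-1*109 + 49)*72 = (-109 + 49)*72 = -60*72 = -4320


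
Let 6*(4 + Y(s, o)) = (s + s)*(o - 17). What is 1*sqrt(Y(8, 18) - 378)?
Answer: I*sqrt(3414)/3 ≈ 19.476*I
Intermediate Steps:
Y(s, o) = -4 + s*(-17 + o)/3 (Y(s, o) = -4 + ((s + s)*(o - 17))/6 = -4 + ((2*s)*(-17 + o))/6 = -4 + (2*s*(-17 + o))/6 = -4 + s*(-17 + o)/3)
1*sqrt(Y(8, 18) - 378) = 1*sqrt((-4 - 17/3*8 + (1/3)*18*8) - 378) = 1*sqrt((-4 - 136/3 + 48) - 378) = 1*sqrt(-4/3 - 378) = 1*sqrt(-1138/3) = 1*(I*sqrt(3414)/3) = I*sqrt(3414)/3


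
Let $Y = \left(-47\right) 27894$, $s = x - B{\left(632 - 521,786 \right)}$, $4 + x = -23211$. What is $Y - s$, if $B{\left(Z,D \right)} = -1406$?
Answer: $-1289209$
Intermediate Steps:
$x = -23215$ ($x = -4 - 23211 = -23215$)
$s = -21809$ ($s = -23215 - -1406 = -23215 + 1406 = -21809$)
$Y = -1311018$
$Y - s = -1311018 - -21809 = -1311018 + 21809 = -1289209$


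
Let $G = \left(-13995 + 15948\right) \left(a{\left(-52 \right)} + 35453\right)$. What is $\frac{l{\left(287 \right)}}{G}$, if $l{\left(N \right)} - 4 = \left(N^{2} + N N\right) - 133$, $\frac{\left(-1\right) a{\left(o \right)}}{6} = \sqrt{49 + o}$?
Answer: $\frac{5835882877}{2454755614101} + \frac{329218 i \sqrt{3}}{818251871367} \approx 0.0023774 + 6.9688 \cdot 10^{-7} i$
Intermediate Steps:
$a{\left(o \right)} = - 6 \sqrt{49 + o}$
$l{\left(N \right)} = -129 + 2 N^{2}$ ($l{\left(N \right)} = 4 - \left(133 - N^{2} - N N\right) = 4 + \left(\left(N^{2} + N^{2}\right) - 133\right) = 4 + \left(2 N^{2} - 133\right) = 4 + \left(-133 + 2 N^{2}\right) = -129 + 2 N^{2}$)
$G = 69239709 - 11718 i \sqrt{3}$ ($G = \left(-13995 + 15948\right) \left(- 6 \sqrt{49 - 52} + 35453\right) = 1953 \left(- 6 \sqrt{-3} + 35453\right) = 1953 \left(- 6 i \sqrt{3} + 35453\right) = 1953 \left(35453 - 6 i \sqrt{3}\right) = 69239709 - 11718 i \sqrt{3} \approx 6.924 \cdot 10^{7} - 20296.0 i$)
$\frac{l{\left(287 \right)}}{G} = \frac{-129 + 2 \cdot 287^{2}}{69239709 - 11718 i \sqrt{3}} = \frac{-129 + 2 \cdot 82369}{69239709 - 11718 i \sqrt{3}} = \frac{-129 + 164738}{69239709 - 11718 i \sqrt{3}} = \frac{164609}{69239709 - 11718 i \sqrt{3}}$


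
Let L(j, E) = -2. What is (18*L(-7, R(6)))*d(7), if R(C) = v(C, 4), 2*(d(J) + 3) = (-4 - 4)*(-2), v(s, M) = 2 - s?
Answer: -180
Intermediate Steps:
d(J) = 5 (d(J) = -3 + ((-4 - 4)*(-2))/2 = -3 + (-8*(-2))/2 = -3 + (½)*16 = -3 + 8 = 5)
R(C) = 2 - C
(18*L(-7, R(6)))*d(7) = (18*(-2))*5 = -36*5 = -180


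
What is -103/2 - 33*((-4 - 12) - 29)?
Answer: 2867/2 ≈ 1433.5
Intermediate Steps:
-103/2 - 33*((-4 - 12) - 29) = -103*1/2 - 33*(-16 - 29) = -103/2 - 33*(-45) = -103/2 + 1485 = 2867/2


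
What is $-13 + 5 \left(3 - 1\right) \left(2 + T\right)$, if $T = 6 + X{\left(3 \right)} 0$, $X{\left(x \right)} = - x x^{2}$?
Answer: $67$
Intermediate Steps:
$X{\left(x \right)} = - x^{3}$
$T = 6$ ($T = 6 + - 3^{3} \cdot 0 = 6 + \left(-1\right) 27 \cdot 0 = 6 - 0 = 6 + 0 = 6$)
$-13 + 5 \left(3 - 1\right) \left(2 + T\right) = -13 + 5 \left(3 - 1\right) \left(2 + 6\right) = -13 + 5 \cdot 2 \cdot 8 = -13 + 5 \cdot 16 = -13 + 80 = 67$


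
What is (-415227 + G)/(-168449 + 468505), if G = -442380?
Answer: -857607/300056 ≈ -2.8582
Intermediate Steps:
(-415227 + G)/(-168449 + 468505) = (-415227 - 442380)/(-168449 + 468505) = -857607/300056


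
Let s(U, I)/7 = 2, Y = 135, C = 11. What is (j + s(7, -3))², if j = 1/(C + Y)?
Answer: 4182025/21316 ≈ 196.19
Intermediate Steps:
s(U, I) = 14 (s(U, I) = 7*2 = 14)
j = 1/146 (j = 1/(11 + 135) = 1/146 ≈ 0.0068493)
(j + s(7, -3))² = (1/146 + 14)² = (2045/146)² = 4182025/21316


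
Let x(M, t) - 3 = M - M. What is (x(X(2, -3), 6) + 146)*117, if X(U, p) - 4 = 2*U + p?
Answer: 17433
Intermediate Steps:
X(U, p) = 4 + p + 2*U (X(U, p) = 4 + (2*U + p) = 4 + (p + 2*U) = 4 + p + 2*U)
x(M, t) = 3 (x(M, t) = 3 + (M - M) = 3 + 0 = 3)
(x(X(2, -3), 6) + 146)*117 = (3 + 146)*117 = 149*117 = 17433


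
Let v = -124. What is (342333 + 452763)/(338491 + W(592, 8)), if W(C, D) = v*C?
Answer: 265032/88361 ≈ 2.9994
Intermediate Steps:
W(C, D) = -124*C
(342333 + 452763)/(338491 + W(592, 8)) = (342333 + 452763)/(338491 - 124*592) = 795096/(338491 - 73408) = 795096/265083 = 795096*(1/265083) = 265032/88361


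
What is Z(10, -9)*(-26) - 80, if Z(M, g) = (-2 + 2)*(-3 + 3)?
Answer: -80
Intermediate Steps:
Z(M, g) = 0 (Z(M, g) = 0*0 = 0)
Z(10, -9)*(-26) - 80 = 0*(-26) - 80 = 0 - 80 = -80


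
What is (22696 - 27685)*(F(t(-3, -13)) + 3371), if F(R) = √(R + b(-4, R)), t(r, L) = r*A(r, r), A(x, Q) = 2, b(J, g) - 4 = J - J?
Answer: -16817919 - 4989*I*√2 ≈ -1.6818e+7 - 7055.5*I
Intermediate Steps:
b(J, g) = 4 (b(J, g) = 4 + (J - J) = 4 + 0 = 4)
t(r, L) = 2*r (t(r, L) = r*2 = 2*r)
F(R) = √(4 + R) (F(R) = √(R + 4) = √(4 + R))
(22696 - 27685)*(F(t(-3, -13)) + 3371) = (22696 - 27685)*(√(4 + 2*(-3)) + 3371) = -4989*(√(4 - 6) + 3371) = -4989*(√(-2) + 3371) = -4989*(I*√2 + 3371) = -4989*(3371 + I*√2) = -16817919 - 4989*I*√2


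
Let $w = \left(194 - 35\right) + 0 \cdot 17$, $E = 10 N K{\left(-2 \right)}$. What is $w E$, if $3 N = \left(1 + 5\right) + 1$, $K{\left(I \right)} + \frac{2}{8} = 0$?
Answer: $- \frac{1855}{2} \approx -927.5$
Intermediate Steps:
$K{\left(I \right)} = - \frac{1}{4}$ ($K{\left(I \right)} = - \frac{1}{4} + 0 = - \frac{1}{4}$)
$N = \frac{7}{3}$ ($N = \frac{\left(1 + 5\right) + 1}{3} = \frac{6 + 1}{3} = \frac{1}{3} \cdot 7 = \frac{7}{3} \approx 2.3333$)
$E = - \frac{35}{6}$ ($E = 10 \cdot \frac{7}{3} \left(- \frac{1}{4}\right) = \frac{70}{3} \left(- \frac{1}{4}\right) = - \frac{35}{6} \approx -5.8333$)
$w = 159$ ($w = 159 + 0 = 159$)
$w E = 159 \left(- \frac{35}{6}\right) = - \frac{1855}{2}$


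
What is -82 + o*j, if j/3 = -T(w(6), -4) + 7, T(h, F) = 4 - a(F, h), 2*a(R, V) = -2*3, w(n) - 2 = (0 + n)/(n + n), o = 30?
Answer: -82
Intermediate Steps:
w(n) = 5/2 (w(n) = 2 + (0 + n)/(n + n) = 2 + n/((2*n)) = 2 + n*(1/(2*n)) = 2 + 1/2 = 5/2)
a(R, V) = -3 (a(R, V) = (-2*3)/2 = (1/2)*(-6) = -3)
T(h, F) = 7 (T(h, F) = 4 - 1*(-3) = 4 + 3 = 7)
j = 0 (j = 3*(-1*7 + 7) = 3*(-7 + 7) = 3*0 = 0)
-82 + o*j = -82 + 30*0 = -82 + 0 = -82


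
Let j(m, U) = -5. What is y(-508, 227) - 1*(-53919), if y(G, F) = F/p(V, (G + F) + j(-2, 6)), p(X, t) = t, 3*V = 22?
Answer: 15420607/286 ≈ 53918.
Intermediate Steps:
V = 22/3 (V = (⅓)*22 = 22/3 ≈ 7.3333)
y(G, F) = F/(-5 + F + G) (y(G, F) = F/((G + F) - 5) = F/((F + G) - 5) = F/(-5 + F + G))
y(-508, 227) - 1*(-53919) = 227/(-5 + 227 - 508) - 1*(-53919) = 227/(-286) + 53919 = 227*(-1/286) + 53919 = -227/286 + 53919 = 15420607/286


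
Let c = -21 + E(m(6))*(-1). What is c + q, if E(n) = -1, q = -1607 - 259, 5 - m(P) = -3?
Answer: -1886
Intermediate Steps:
m(P) = 8 (m(P) = 5 - 1*(-3) = 5 + 3 = 8)
q = -1866
c = -20 (c = -21 - 1*(-1) = -21 + 1 = -20)
c + q = -20 - 1866 = -1886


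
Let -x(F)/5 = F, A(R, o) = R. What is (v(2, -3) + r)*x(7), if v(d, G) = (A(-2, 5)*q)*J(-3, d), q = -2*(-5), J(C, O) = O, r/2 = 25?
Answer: -350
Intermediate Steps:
r = 50 (r = 2*25 = 50)
q = 10
x(F) = -5*F
v(d, G) = -20*d (v(d, G) = (-2*10)*d = -20*d)
(v(2, -3) + r)*x(7) = (-20*2 + 50)*(-5*7) = (-40 + 50)*(-35) = 10*(-35) = -350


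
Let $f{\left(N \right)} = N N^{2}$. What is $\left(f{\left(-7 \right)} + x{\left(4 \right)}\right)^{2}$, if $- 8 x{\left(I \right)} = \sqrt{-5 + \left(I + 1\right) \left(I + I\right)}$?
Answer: $\frac{\left(2744 + \sqrt{35}\right)^{2}}{64} \approx 1.1816 \cdot 10^{5}$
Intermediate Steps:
$f{\left(N \right)} = N^{3}$
$x{\left(I \right)} = - \frac{\sqrt{-5 + 2 I \left(1 + I\right)}}{8}$ ($x{\left(I \right)} = - \frac{\sqrt{-5 + \left(I + 1\right) \left(I + I\right)}}{8} = - \frac{\sqrt{-5 + \left(1 + I\right) 2 I}}{8} = - \frac{\sqrt{-5 + 2 I \left(1 + I\right)}}{8}$)
$\left(f{\left(-7 \right)} + x{\left(4 \right)}\right)^{2} = \left(\left(-7\right)^{3} - \frac{\sqrt{-5 + 2 \cdot 4 + 2 \cdot 4^{2}}}{8}\right)^{2} = \left(-343 - \frac{\sqrt{-5 + 8 + 2 \cdot 16}}{8}\right)^{2} = \left(-343 - \frac{\sqrt{-5 + 8 + 32}}{8}\right)^{2} = \left(-343 - \frac{\sqrt{35}}{8}\right)^{2}$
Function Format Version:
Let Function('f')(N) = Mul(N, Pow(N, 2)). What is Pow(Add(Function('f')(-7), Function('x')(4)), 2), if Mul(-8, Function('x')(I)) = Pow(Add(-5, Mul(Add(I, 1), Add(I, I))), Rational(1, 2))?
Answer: Mul(Rational(1, 64), Pow(Add(2744, Pow(35, Rational(1, 2))), 2)) ≈ 1.1816e+5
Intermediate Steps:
Function('f')(N) = Pow(N, 3)
Function('x')(I) = Mul(Rational(-1, 8), Pow(Add(-5, Mul(2, I, Add(1, I))), Rational(1, 2))) (Function('x')(I) = Mul(Rational(-1, 8), Pow(Add(-5, Mul(Add(I, 1), Add(I, I))), Rational(1, 2))) = Mul(Rational(-1, 8), Pow(Add(-5, Mul(Add(1, I), Mul(2, I))), Rational(1, 2))) = Mul(Rational(-1, 8), Pow(Add(-5, Mul(2, I, Add(1, I))), Rational(1, 2))))
Pow(Add(Function('f')(-7), Function('x')(4)), 2) = Pow(Add(Pow(-7, 3), Mul(Rational(-1, 8), Pow(Add(-5, Mul(2, 4), Mul(2, Pow(4, 2))), Rational(1, 2)))), 2) = Pow(Add(-343, Mul(Rational(-1, 8), Pow(Add(-5, 8, Mul(2, 16)), Rational(1, 2)))), 2) = Pow(Add(-343, Mul(Rational(-1, 8), Pow(Add(-5, 8, 32), Rational(1, 2)))), 2) = Pow(Add(-343, Mul(Rational(-1, 8), Pow(35, Rational(1, 2)))), 2)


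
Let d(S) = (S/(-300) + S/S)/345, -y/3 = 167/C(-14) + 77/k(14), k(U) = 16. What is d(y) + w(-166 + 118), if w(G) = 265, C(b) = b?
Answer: 1023970403/3864000 ≈ 265.00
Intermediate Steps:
y = 2391/112 (y = -3*(167/(-14) + 77/16) = -3*(167*(-1/14) + 77*(1/16)) = -3*(-167/14 + 77/16) = -3*(-797/112) = 2391/112 ≈ 21.348)
d(S) = 1/345 - S/103500 (d(S) = (S*(-1/300) + 1)*(1/345) = (-S/300 + 1)*(1/345) = (1 - S/300)*(1/345) = 1/345 - S/103500)
d(y) + w(-166 + 118) = (1/345 - 1/103500*2391/112) + 265 = (1/345 - 797/3864000) + 265 = 10403/3864000 + 265 = 1023970403/3864000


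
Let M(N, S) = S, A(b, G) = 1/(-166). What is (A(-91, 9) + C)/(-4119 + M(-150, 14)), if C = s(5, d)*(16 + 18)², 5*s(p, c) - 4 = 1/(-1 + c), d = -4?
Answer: -3645999/17035750 ≈ -0.21402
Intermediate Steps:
A(b, G) = -1/166
s(p, c) = ⅘ + 1/(5*(-1 + c))
C = 21964/25 (C = ((-3 + 4*(-4))/(5*(-1 - 4)))*(16 + 18)² = ((⅕)*(-3 - 16)/(-5))*34² = ((⅕)*(-⅕)*(-19))*1156 = (19/25)*1156 = 21964/25 ≈ 878.56)
(A(-91, 9) + C)/(-4119 + M(-150, 14)) = (-1/166 + 21964/25)/(-4119 + 14) = (3645999/4150)/(-4105) = (3645999/4150)*(-1/4105) = -3645999/17035750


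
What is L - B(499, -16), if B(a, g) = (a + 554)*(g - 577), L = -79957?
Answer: 544472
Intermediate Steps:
B(a, g) = (-577 + g)*(554 + a) (B(a, g) = (554 + a)*(-577 + g) = (-577 + g)*(554 + a))
L - B(499, -16) = -79957 - (-319658 - 577*499 + 554*(-16) + 499*(-16)) = -79957 - (-319658 - 287923 - 8864 - 7984) = -79957 - 1*(-624429) = -79957 + 624429 = 544472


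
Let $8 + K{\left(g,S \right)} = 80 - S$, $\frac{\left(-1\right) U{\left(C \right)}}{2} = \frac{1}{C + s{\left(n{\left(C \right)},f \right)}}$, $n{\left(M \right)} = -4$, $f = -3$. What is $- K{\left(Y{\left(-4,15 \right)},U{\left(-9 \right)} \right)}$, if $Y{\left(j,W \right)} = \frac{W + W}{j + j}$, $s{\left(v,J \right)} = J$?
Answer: $- \frac{431}{6} \approx -71.833$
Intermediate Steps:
$U{\left(C \right)} = - \frac{2}{-3 + C}$ ($U{\left(C \right)} = - \frac{2}{C - 3} = - \frac{2}{-3 + C}$)
$Y{\left(j,W \right)} = \frac{W}{j}$ ($Y{\left(j,W \right)} = \frac{2 W}{2 j} = 2 W \frac{1}{2 j} = \frac{W}{j}$)
$K{\left(g,S \right)} = 72 - S$ ($K{\left(g,S \right)} = -8 - \left(-80 + S\right) = 72 - S$)
$- K{\left(Y{\left(-4,15 \right)},U{\left(-9 \right)} \right)} = - (72 - - \frac{2}{-3 - 9}) = - (72 - - \frac{2}{-12}) = - (72 - \left(-2\right) \left(- \frac{1}{12}\right)) = - (72 - \frac{1}{6}) = \left(-1\right) \frac{431}{6} = - \frac{431}{6}$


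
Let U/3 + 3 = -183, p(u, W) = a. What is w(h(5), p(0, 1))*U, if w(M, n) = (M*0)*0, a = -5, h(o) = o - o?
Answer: 0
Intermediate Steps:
h(o) = 0
p(u, W) = -5
w(M, n) = 0 (w(M, n) = 0*0 = 0)
U = -558 (U = -9 + 3*(-183) = -9 - 549 = -558)
w(h(5), p(0, 1))*U = 0*(-558) = 0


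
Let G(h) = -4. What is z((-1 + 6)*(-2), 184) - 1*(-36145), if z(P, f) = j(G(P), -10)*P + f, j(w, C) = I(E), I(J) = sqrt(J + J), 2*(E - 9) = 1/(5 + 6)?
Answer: 36329 - 10*sqrt(2189)/11 ≈ 36286.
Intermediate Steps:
E = 199/22 (E = 9 + 1/(2*(5 + 6)) = 9 + (1/2)/11 = 9 + (1/2)*(1/11) = 9 + 1/22 = 199/22 ≈ 9.0455)
I(J) = sqrt(2)*sqrt(J) (I(J) = sqrt(2*J) = sqrt(2)*sqrt(J))
j(w, C) = sqrt(2189)/11 (j(w, C) = sqrt(2)*sqrt(199/22) = sqrt(2)*(sqrt(4378)/22) = sqrt(2189)/11)
z(P, f) = f + P*sqrt(2189)/11 (z(P, f) = (sqrt(2189)/11)*P + f = P*sqrt(2189)/11 + f = f + P*sqrt(2189)/11)
z((-1 + 6)*(-2), 184) - 1*(-36145) = (184 + ((-1 + 6)*(-2))*sqrt(2189)/11) - 1*(-36145) = (184 + (5*(-2))*sqrt(2189)/11) + 36145 = (184 + (1/11)*(-10)*sqrt(2189)) + 36145 = (184 - 10*sqrt(2189)/11) + 36145 = 36329 - 10*sqrt(2189)/11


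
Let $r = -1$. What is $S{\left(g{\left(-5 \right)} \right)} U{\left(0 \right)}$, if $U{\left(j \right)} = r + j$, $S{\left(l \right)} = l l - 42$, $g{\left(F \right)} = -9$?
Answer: $-39$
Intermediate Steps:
$S{\left(l \right)} = -42 + l^{2}$ ($S{\left(l \right)} = l^{2} - 42 = -42 + l^{2}$)
$U{\left(j \right)} = -1 + j$
$S{\left(g{\left(-5 \right)} \right)} U{\left(0 \right)} = \left(-42 + \left(-9\right)^{2}\right) \left(-1 + 0\right) = \left(-42 + 81\right) \left(-1\right) = 39 \left(-1\right) = -39$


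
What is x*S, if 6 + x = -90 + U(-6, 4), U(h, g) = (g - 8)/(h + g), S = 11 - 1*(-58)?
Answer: -6486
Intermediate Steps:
S = 69 (S = 11 + 58 = 69)
U(h, g) = (-8 + g)/(g + h)
x = -94 (x = -6 + (-90 + (-8 + 4)/(4 - 6)) = -6 + (-90 - 4/(-2)) = -6 + (-90 - ½*(-4)) = -6 + (-90 + 2) = -6 - 88 = -94)
x*S = -94*69 = -6486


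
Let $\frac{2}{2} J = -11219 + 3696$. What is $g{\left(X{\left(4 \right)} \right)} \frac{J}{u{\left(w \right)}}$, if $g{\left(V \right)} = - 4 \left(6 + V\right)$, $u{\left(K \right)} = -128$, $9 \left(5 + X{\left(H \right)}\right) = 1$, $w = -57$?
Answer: $- \frac{37615}{144} \approx -261.22$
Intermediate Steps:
$X{\left(H \right)} = - \frac{44}{9}$ ($X{\left(H \right)} = -5 + \frac{1}{9} \cdot 1 = -5 + \frac{1}{9} = - \frac{44}{9}$)
$J = -7523$ ($J = -11219 + 3696 = -7523$)
$g{\left(V \right)} = -24 - 4 V$
$g{\left(X{\left(4 \right)} \right)} \frac{J}{u{\left(w \right)}} = \left(-24 - - \frac{176}{9}\right) \left(- \frac{7523}{-128}\right) = \left(-24 + \frac{176}{9}\right) \left(\left(-7523\right) \left(- \frac{1}{128}\right)\right) = \left(- \frac{40}{9}\right) \frac{7523}{128} = - \frac{37615}{144}$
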